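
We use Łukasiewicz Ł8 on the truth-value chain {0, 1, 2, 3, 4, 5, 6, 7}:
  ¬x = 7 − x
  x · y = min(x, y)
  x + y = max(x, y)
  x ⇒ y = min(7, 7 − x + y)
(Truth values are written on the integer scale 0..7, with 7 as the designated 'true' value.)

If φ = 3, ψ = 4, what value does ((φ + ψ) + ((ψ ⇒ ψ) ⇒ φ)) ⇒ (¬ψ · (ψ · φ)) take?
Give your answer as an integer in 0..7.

φ + ψ = 3 + 4 = 4
ψ ⇒ ψ = 4 ⇒ 4 = 7
(ψ ⇒ ψ) ⇒ φ = 7 ⇒ 3 = 3
(φ + ψ) + ((ψ ⇒ ψ) ⇒ φ) = 4 + 3 = 4
¬ψ = ¬4 = 3
ψ · φ = 4 · 3 = 3
¬ψ · (ψ · φ) = 3 · 3 = 3
((φ + ψ) + ((ψ ⇒ ψ) ⇒ φ)) ⇒ (¬ψ · (ψ · φ)) = 4 ⇒ 3 = 6

6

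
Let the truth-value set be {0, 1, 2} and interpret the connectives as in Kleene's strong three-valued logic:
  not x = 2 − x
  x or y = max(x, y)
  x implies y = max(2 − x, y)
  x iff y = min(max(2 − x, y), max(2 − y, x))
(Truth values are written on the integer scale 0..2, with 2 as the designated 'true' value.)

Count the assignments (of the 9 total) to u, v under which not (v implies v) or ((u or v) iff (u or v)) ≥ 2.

6

u = 0, v = 0 ↦ 2  ≥
u = 0, v = 1 ↦ 1  <
u = 0, v = 2 ↦ 2  ≥
u = 1, v = 0 ↦ 1  <
u = 1, v = 1 ↦ 1  <
u = 1, v = 2 ↦ 2  ≥
u = 2, v = 0 ↦ 2  ≥
u = 2, v = 1 ↦ 2  ≥
u = 2, v = 2 ↦ 2  ≥
So 6 of the 9 assignments meet the threshold.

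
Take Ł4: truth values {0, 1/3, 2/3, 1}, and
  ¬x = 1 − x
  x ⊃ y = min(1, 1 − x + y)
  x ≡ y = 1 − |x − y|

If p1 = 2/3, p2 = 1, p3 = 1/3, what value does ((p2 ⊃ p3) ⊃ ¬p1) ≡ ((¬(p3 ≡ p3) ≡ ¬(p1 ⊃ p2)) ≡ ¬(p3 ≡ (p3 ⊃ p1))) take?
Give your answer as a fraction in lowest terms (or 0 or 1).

2/3

p2 ⊃ p3 = 1 ⊃ 1/3 = 1/3
¬p1 = ¬2/3 = 1/3
(p2 ⊃ p3) ⊃ ¬p1 = 1/3 ⊃ 1/3 = 1
p3 ≡ p3 = 1/3 ≡ 1/3 = 1
¬(p3 ≡ p3) = ¬1 = 0
p1 ⊃ p2 = 2/3 ⊃ 1 = 1
¬(p1 ⊃ p2) = ¬1 = 0
¬(p3 ≡ p3) ≡ ¬(p1 ⊃ p2) = 0 ≡ 0 = 1
p3 ⊃ p1 = 1/3 ⊃ 2/3 = 1
p3 ≡ (p3 ⊃ p1) = 1/3 ≡ 1 = 1/3
¬(p3 ≡ (p3 ⊃ p1)) = ¬1/3 = 2/3
(¬(p3 ≡ p3) ≡ ¬(p1 ⊃ p2)) ≡ ¬(p3 ≡ (p3 ⊃ p1)) = 1 ≡ 2/3 = 2/3
((p2 ⊃ p3) ⊃ ¬p1) ≡ ((¬(p3 ≡ p3) ≡ ¬(p1 ⊃ p2)) ≡ ¬(p3 ≡ (p3 ⊃ p1))) = 1 ≡ 2/3 = 2/3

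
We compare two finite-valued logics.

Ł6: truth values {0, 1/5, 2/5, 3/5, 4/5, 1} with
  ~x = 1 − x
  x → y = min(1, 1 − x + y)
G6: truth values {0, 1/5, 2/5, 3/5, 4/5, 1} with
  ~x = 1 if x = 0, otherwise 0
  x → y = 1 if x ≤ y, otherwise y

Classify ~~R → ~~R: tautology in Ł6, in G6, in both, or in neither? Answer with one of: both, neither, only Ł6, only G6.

both

In Ł6: every assignment gives 1 — tautology.
In G6: every assignment gives 1 — tautology.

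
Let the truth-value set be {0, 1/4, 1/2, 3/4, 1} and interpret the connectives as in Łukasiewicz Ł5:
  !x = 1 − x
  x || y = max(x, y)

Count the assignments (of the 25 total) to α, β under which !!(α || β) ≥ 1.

value 1: 9 assignments (counts)
value 3/4: 7 assignments
value 1/2: 5 assignments
value 1/4: 3 assignments
value 0: 1 assignment
So 9 of the 25 assignments meet the threshold.

9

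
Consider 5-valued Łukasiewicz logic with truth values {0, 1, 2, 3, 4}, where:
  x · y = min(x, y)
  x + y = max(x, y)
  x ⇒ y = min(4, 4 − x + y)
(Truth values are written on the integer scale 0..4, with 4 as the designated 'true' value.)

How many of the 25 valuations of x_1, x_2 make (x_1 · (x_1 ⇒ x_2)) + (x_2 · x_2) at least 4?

5

value 4: 5 assignments (counts)
value 3: 6 assignments
value 2: 7 assignments
value 1: 5 assignments
value 0: 2 assignments
So 5 of the 25 assignments meet the threshold.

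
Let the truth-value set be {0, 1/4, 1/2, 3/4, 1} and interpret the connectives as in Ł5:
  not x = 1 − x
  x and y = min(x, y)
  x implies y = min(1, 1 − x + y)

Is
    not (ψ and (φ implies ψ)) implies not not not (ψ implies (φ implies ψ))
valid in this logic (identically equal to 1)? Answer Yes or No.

Counterexample: take φ = 0, ψ = 0.
φ implies ψ = 0 implies 0 = 1
ψ and (φ implies ψ) = 0 and 1 = 0
not (ψ and (φ implies ψ)) = not 0 = 1
φ implies ψ = 0 implies 0 = 1
ψ implies (φ implies ψ) = 0 implies 1 = 1
not (ψ implies (φ implies ψ)) = not 1 = 0
not not (ψ implies (φ implies ψ)) = not 0 = 1
not not not (ψ implies (φ implies ψ)) = not 1 = 0
not (ψ and (φ implies ψ)) implies not not not (ψ implies (φ implies ψ)) = 1 implies 0 = 0
This gives 0 ≠ 1.

No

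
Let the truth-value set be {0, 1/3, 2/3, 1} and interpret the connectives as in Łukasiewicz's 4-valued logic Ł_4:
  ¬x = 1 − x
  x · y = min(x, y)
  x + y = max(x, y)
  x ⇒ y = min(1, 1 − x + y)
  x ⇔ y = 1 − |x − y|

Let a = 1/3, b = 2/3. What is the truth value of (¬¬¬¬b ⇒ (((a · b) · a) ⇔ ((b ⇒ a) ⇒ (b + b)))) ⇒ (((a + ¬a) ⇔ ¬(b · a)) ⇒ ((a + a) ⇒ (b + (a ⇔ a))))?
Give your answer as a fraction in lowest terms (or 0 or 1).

1

¬b = ¬2/3 = 1/3
¬¬b = ¬1/3 = 2/3
¬¬¬b = ¬2/3 = 1/3
¬¬¬¬b = ¬1/3 = 2/3
a · b = 1/3 · 2/3 = 1/3
(a · b) · a = 1/3 · 1/3 = 1/3
b ⇒ a = 2/3 ⇒ 1/3 = 2/3
b + b = 2/3 + 2/3 = 2/3
(b ⇒ a) ⇒ (b + b) = 2/3 ⇒ 2/3 = 1
((a · b) · a) ⇔ ((b ⇒ a) ⇒ (b + b)) = 1/3 ⇔ 1 = 1/3
¬¬¬¬b ⇒ (((a · b) · a) ⇔ ((b ⇒ a) ⇒ (b + b))) = 2/3 ⇒ 1/3 = 2/3
¬a = ¬1/3 = 2/3
a + ¬a = 1/3 + 2/3 = 2/3
b · a = 2/3 · 1/3 = 1/3
¬(b · a) = ¬1/3 = 2/3
(a + ¬a) ⇔ ¬(b · a) = 2/3 ⇔ 2/3 = 1
a + a = 1/3 + 1/3 = 1/3
a ⇔ a = 1/3 ⇔ 1/3 = 1
b + (a ⇔ a) = 2/3 + 1 = 1
(a + a) ⇒ (b + (a ⇔ a)) = 1/3 ⇒ 1 = 1
((a + ¬a) ⇔ ¬(b · a)) ⇒ ((a + a) ⇒ (b + (a ⇔ a))) = 1 ⇒ 1 = 1
(¬¬¬¬b ⇒ (((a · b) · a) ⇔ ((b ⇒ a) ⇒ (b + b)))) ⇒ (((a + ¬a) ⇔ ¬(b · a)) ⇒ ((a + a) ⇒ (b + (a ⇔ a)))) = 2/3 ⇒ 1 = 1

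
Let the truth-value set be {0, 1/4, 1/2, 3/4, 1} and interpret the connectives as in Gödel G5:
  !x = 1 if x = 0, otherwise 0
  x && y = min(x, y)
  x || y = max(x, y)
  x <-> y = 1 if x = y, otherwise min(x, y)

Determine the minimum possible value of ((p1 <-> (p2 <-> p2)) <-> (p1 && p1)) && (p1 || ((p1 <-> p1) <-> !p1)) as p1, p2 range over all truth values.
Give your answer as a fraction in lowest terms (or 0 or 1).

1/4

Take p1 = 1/4, p2 = 0:
p2 <-> p2 = 0 <-> 0 = 1
p1 <-> (p2 <-> p2) = 1/4 <-> 1 = 1/4
p1 && p1 = 1/4 && 1/4 = 1/4
(p1 <-> (p2 <-> p2)) <-> (p1 && p1) = 1/4 <-> 1/4 = 1
p1 <-> p1 = 1/4 <-> 1/4 = 1
!p1 = !1/4 = 0
(p1 <-> p1) <-> !p1 = 1 <-> 0 = 0
p1 || ((p1 <-> p1) <-> !p1) = 1/4 || 0 = 1/4
((p1 <-> (p2 <-> p2)) <-> (p1 && p1)) && (p1 || ((p1 <-> p1) <-> !p1)) = 1 && 1/4 = 1/4
No assignment yields a value below 1/4, so this is the minimum.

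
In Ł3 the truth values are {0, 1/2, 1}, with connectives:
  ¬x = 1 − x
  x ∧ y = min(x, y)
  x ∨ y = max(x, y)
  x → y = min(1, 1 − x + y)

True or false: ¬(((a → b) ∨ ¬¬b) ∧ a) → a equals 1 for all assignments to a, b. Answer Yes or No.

No

Counterexample: take a = 0, b = 0.
a → b = 0 → 0 = 1
¬b = ¬0 = 1
¬¬b = ¬1 = 0
(a → b) ∨ ¬¬b = 1 ∨ 0 = 1
((a → b) ∨ ¬¬b) ∧ a = 1 ∧ 0 = 0
¬(((a → b) ∨ ¬¬b) ∧ a) = ¬0 = 1
¬(((a → b) ∨ ¬¬b) ∧ a) → a = 1 → 0 = 0
This gives 0 ≠ 1.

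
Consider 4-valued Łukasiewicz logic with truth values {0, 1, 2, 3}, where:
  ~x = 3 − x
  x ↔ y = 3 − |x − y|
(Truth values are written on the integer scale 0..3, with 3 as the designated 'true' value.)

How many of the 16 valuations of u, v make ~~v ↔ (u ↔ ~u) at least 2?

u = 0, v = 0 ↦ 3  ≥
u = 0, v = 1 ↦ 2  ≥
u = 0, v = 2 ↦ 1  <
u = 0, v = 3 ↦ 0  <
u = 1, v = 0 ↦ 1  <
u = 1, v = 1 ↦ 2  ≥
u = 1, v = 2 ↦ 3  ≥
u = 1, v = 3 ↦ 2  ≥
u = 2, v = 0 ↦ 1  <
u = 2, v = 1 ↦ 2  ≥
u = 2, v = 2 ↦ 3  ≥
u = 2, v = 3 ↦ 2  ≥
u = 3, v = 0 ↦ 3  ≥
u = 3, v = 1 ↦ 2  ≥
u = 3, v = 2 ↦ 1  <
u = 3, v = 3 ↦ 0  <
So 10 of the 16 assignments meet the threshold.

10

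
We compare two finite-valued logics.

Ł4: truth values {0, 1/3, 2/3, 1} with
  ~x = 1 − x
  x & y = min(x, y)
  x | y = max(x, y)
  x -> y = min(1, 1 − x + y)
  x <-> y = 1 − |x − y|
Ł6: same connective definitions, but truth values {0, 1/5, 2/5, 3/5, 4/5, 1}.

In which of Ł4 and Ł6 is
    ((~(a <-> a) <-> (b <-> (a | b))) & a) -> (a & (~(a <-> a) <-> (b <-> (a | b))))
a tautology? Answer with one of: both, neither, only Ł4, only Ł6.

In Ł4: every assignment gives 1 — tautology.
In Ł6: every assignment gives 1 — tautology.

both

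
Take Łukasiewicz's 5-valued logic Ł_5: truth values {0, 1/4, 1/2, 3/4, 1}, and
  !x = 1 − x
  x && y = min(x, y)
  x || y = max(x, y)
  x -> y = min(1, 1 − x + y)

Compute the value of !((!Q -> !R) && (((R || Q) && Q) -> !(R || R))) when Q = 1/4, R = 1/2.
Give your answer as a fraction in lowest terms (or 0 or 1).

!Q = !1/4 = 3/4
!R = !1/2 = 1/2
!Q -> !R = 3/4 -> 1/2 = 3/4
R || Q = 1/2 || 1/4 = 1/2
(R || Q) && Q = 1/2 && 1/4 = 1/4
R || R = 1/2 || 1/2 = 1/2
!(R || R) = !1/2 = 1/2
((R || Q) && Q) -> !(R || R) = 1/4 -> 1/2 = 1
(!Q -> !R) && (((R || Q) && Q) -> !(R || R)) = 3/4 && 1 = 3/4
!((!Q -> !R) && (((R || Q) && Q) -> !(R || R))) = !3/4 = 1/4

1/4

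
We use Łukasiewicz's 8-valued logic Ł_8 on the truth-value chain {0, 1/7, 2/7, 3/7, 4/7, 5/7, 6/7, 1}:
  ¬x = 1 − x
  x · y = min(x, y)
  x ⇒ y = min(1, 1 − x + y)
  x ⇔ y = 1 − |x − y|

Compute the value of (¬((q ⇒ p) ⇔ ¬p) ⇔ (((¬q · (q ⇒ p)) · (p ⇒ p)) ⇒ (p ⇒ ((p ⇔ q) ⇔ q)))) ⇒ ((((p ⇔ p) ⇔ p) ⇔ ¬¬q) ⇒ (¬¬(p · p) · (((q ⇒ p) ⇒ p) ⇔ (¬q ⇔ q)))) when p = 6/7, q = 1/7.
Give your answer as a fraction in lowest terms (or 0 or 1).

1

q ⇒ p = 1/7 ⇒ 6/7 = 1
¬p = ¬6/7 = 1/7
(q ⇒ p) ⇔ ¬p = 1 ⇔ 1/7 = 1/7
¬((q ⇒ p) ⇔ ¬p) = ¬1/7 = 6/7
¬q = ¬1/7 = 6/7
q ⇒ p = 1/7 ⇒ 6/7 = 1
¬q · (q ⇒ p) = 6/7 · 1 = 6/7
p ⇒ p = 6/7 ⇒ 6/7 = 1
(¬q · (q ⇒ p)) · (p ⇒ p) = 6/7 · 1 = 6/7
p ⇔ q = 6/7 ⇔ 1/7 = 2/7
(p ⇔ q) ⇔ q = 2/7 ⇔ 1/7 = 6/7
p ⇒ ((p ⇔ q) ⇔ q) = 6/7 ⇒ 6/7 = 1
((¬q · (q ⇒ p)) · (p ⇒ p)) ⇒ (p ⇒ ((p ⇔ q) ⇔ q)) = 6/7 ⇒ 1 = 1
¬((q ⇒ p) ⇔ ¬p) ⇔ (((¬q · (q ⇒ p)) · (p ⇒ p)) ⇒ (p ⇒ ((p ⇔ q) ⇔ q))) = 6/7 ⇔ 1 = 6/7
p ⇔ p = 6/7 ⇔ 6/7 = 1
(p ⇔ p) ⇔ p = 1 ⇔ 6/7 = 6/7
¬q = ¬1/7 = 6/7
¬¬q = ¬6/7 = 1/7
((p ⇔ p) ⇔ p) ⇔ ¬¬q = 6/7 ⇔ 1/7 = 2/7
p · p = 6/7 · 6/7 = 6/7
¬(p · p) = ¬6/7 = 1/7
¬¬(p · p) = ¬1/7 = 6/7
q ⇒ p = 1/7 ⇒ 6/7 = 1
(q ⇒ p) ⇒ p = 1 ⇒ 6/7 = 6/7
¬q = ¬1/7 = 6/7
¬q ⇔ q = 6/7 ⇔ 1/7 = 2/7
((q ⇒ p) ⇒ p) ⇔ (¬q ⇔ q) = 6/7 ⇔ 2/7 = 3/7
¬¬(p · p) · (((q ⇒ p) ⇒ p) ⇔ (¬q ⇔ q)) = 6/7 · 3/7 = 3/7
(((p ⇔ p) ⇔ p) ⇔ ¬¬q) ⇒ (¬¬(p · p) · (((q ⇒ p) ⇒ p) ⇔ (¬q ⇔ q))) = 2/7 ⇒ 3/7 = 1
(¬((q ⇒ p) ⇔ ¬p) ⇔ (((¬q · (q ⇒ p)) · (p ⇒ p)) ⇒ (p ⇒ ((p ⇔ q) ⇔ q)))) ⇒ ((((p ⇔ p) ⇔ p) ⇔ ¬¬q) ⇒ (¬¬(p · p) · (((q ⇒ p) ⇒ p) ⇔ (¬q ⇔ q)))) = 6/7 ⇒ 1 = 1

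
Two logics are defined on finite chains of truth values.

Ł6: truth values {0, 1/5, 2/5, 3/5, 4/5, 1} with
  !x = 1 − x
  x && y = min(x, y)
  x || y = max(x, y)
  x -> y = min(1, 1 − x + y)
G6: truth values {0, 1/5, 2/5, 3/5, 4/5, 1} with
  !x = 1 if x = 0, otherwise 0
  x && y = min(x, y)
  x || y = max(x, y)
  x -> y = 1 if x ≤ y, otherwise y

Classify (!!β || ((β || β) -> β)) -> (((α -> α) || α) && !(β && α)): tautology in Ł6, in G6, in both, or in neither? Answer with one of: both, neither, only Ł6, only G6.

neither

In Ł6: at α = 1/5, β = 1/5 the value is 4/5 — not a tautology.
In G6: at α = 1/5, β = 1/5 the value is 0 — not a tautology.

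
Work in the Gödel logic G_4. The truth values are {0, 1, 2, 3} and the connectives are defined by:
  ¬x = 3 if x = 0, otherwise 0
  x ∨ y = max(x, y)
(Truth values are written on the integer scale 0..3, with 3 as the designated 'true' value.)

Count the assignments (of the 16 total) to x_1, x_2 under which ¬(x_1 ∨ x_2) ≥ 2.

1

x_1 = 0, x_2 = 0 ↦ 3  ≥
x_1 = 0, x_2 = 1 ↦ 0  <
x_1 = 0, x_2 = 2 ↦ 0  <
x_1 = 0, x_2 = 3 ↦ 0  <
x_1 = 1, x_2 = 0 ↦ 0  <
x_1 = 1, x_2 = 1 ↦ 0  <
x_1 = 1, x_2 = 2 ↦ 0  <
x_1 = 1, x_2 = 3 ↦ 0  <
x_1 = 2, x_2 = 0 ↦ 0  <
x_1 = 2, x_2 = 1 ↦ 0  <
x_1 = 2, x_2 = 2 ↦ 0  <
x_1 = 2, x_2 = 3 ↦ 0  <
x_1 = 3, x_2 = 0 ↦ 0  <
x_1 = 3, x_2 = 1 ↦ 0  <
x_1 = 3, x_2 = 2 ↦ 0  <
x_1 = 3, x_2 = 3 ↦ 0  <
So 1 of the 16 assignments meets the threshold.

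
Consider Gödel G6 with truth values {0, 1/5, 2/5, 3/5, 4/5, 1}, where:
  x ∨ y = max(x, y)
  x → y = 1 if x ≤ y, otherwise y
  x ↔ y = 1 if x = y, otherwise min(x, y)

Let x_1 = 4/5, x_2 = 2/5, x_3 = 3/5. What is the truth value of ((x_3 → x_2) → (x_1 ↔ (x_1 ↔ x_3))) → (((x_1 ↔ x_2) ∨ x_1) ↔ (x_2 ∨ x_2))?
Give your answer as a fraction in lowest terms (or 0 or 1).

2/5

x_3 → x_2 = 3/5 → 2/5 = 2/5
x_1 ↔ x_3 = 4/5 ↔ 3/5 = 3/5
x_1 ↔ (x_1 ↔ x_3) = 4/5 ↔ 3/5 = 3/5
(x_3 → x_2) → (x_1 ↔ (x_1 ↔ x_3)) = 2/5 → 3/5 = 1
x_1 ↔ x_2 = 4/5 ↔ 2/5 = 2/5
(x_1 ↔ x_2) ∨ x_1 = 2/5 ∨ 4/5 = 4/5
x_2 ∨ x_2 = 2/5 ∨ 2/5 = 2/5
((x_1 ↔ x_2) ∨ x_1) ↔ (x_2 ∨ x_2) = 4/5 ↔ 2/5 = 2/5
((x_3 → x_2) → (x_1 ↔ (x_1 ↔ x_3))) → (((x_1 ↔ x_2) ∨ x_1) ↔ (x_2 ∨ x_2)) = 1 → 2/5 = 2/5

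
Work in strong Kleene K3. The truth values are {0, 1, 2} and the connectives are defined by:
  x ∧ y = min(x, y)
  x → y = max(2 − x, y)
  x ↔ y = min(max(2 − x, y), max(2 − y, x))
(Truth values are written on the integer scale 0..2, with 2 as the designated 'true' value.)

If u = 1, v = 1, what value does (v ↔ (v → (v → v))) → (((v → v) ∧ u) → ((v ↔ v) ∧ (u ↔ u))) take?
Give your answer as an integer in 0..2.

1

v → v = 1 → 1 = 1
v → (v → v) = 1 → 1 = 1
v ↔ (v → (v → v)) = 1 ↔ 1 = 1
v → v = 1 → 1 = 1
(v → v) ∧ u = 1 ∧ 1 = 1
v ↔ v = 1 ↔ 1 = 1
u ↔ u = 1 ↔ 1 = 1
(v ↔ v) ∧ (u ↔ u) = 1 ∧ 1 = 1
((v → v) ∧ u) → ((v ↔ v) ∧ (u ↔ u)) = 1 → 1 = 1
(v ↔ (v → (v → v))) → (((v → v) ∧ u) → ((v ↔ v) ∧ (u ↔ u))) = 1 → 1 = 1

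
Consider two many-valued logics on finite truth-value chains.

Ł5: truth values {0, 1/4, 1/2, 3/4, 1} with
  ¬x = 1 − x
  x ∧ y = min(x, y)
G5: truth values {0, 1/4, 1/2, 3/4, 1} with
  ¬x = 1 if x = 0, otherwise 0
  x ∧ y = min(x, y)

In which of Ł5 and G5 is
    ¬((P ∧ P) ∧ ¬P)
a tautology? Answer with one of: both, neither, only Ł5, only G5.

only G5

In Ł5: at P = 1/4 the value is 3/4 — not a tautology.
In G5: every assignment gives 1 — tautology.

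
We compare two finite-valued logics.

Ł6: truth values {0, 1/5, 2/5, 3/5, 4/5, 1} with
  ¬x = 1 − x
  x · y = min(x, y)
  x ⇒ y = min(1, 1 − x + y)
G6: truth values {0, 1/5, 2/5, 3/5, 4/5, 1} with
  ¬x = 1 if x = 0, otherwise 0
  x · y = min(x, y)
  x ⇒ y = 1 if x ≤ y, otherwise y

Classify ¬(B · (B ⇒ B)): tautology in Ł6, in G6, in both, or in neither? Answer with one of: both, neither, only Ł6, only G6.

In Ł6: at B = 1/5 the value is 4/5 — not a tautology.
In G6: at B = 1/5 the value is 0 — not a tautology.

neither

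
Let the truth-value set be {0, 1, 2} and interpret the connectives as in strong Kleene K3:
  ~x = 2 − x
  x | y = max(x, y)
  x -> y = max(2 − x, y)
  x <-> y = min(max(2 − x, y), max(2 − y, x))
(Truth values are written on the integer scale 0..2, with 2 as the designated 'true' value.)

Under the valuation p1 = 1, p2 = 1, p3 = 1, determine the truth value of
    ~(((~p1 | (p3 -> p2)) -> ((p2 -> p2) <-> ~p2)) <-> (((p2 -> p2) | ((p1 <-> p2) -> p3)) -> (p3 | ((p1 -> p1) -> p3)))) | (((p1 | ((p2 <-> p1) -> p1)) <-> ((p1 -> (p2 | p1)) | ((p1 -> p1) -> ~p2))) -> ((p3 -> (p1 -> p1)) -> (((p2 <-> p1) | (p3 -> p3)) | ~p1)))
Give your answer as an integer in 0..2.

~p1 = ~1 = 1
p3 -> p2 = 1 -> 1 = 1
~p1 | (p3 -> p2) = 1 | 1 = 1
p2 -> p2 = 1 -> 1 = 1
~p2 = ~1 = 1
(p2 -> p2) <-> ~p2 = 1 <-> 1 = 1
(~p1 | (p3 -> p2)) -> ((p2 -> p2) <-> ~p2) = 1 -> 1 = 1
p2 -> p2 = 1 -> 1 = 1
p1 <-> p2 = 1 <-> 1 = 1
(p1 <-> p2) -> p3 = 1 -> 1 = 1
(p2 -> p2) | ((p1 <-> p2) -> p3) = 1 | 1 = 1
p1 -> p1 = 1 -> 1 = 1
(p1 -> p1) -> p3 = 1 -> 1 = 1
p3 | ((p1 -> p1) -> p3) = 1 | 1 = 1
((p2 -> p2) | ((p1 <-> p2) -> p3)) -> (p3 | ((p1 -> p1) -> p3)) = 1 -> 1 = 1
((~p1 | (p3 -> p2)) -> ((p2 -> p2) <-> ~p2)) <-> (((p2 -> p2) | ((p1 <-> p2) -> p3)) -> (p3 | ((p1 -> p1) -> p3))) = 1 <-> 1 = 1
~(((~p1 | (p3 -> p2)) -> ((p2 -> p2) <-> ~p2)) <-> (((p2 -> p2) | ((p1 <-> p2) -> p3)) -> (p3 | ((p1 -> p1) -> p3)))) = ~1 = 1
p2 <-> p1 = 1 <-> 1 = 1
(p2 <-> p1) -> p1 = 1 -> 1 = 1
p1 | ((p2 <-> p1) -> p1) = 1 | 1 = 1
p2 | p1 = 1 | 1 = 1
p1 -> (p2 | p1) = 1 -> 1 = 1
p1 -> p1 = 1 -> 1 = 1
~p2 = ~1 = 1
(p1 -> p1) -> ~p2 = 1 -> 1 = 1
(p1 -> (p2 | p1)) | ((p1 -> p1) -> ~p2) = 1 | 1 = 1
(p1 | ((p2 <-> p1) -> p1)) <-> ((p1 -> (p2 | p1)) | ((p1 -> p1) -> ~p2)) = 1 <-> 1 = 1
p1 -> p1 = 1 -> 1 = 1
p3 -> (p1 -> p1) = 1 -> 1 = 1
p2 <-> p1 = 1 <-> 1 = 1
p3 -> p3 = 1 -> 1 = 1
(p2 <-> p1) | (p3 -> p3) = 1 | 1 = 1
~p1 = ~1 = 1
((p2 <-> p1) | (p3 -> p3)) | ~p1 = 1 | 1 = 1
(p3 -> (p1 -> p1)) -> (((p2 <-> p1) | (p3 -> p3)) | ~p1) = 1 -> 1 = 1
((p1 | ((p2 <-> p1) -> p1)) <-> ((p1 -> (p2 | p1)) | ((p1 -> p1) -> ~p2))) -> ((p3 -> (p1 -> p1)) -> (((p2 <-> p1) | (p3 -> p3)) | ~p1)) = 1 -> 1 = 1
~(((~p1 | (p3 -> p2)) -> ((p2 -> p2) <-> ~p2)) <-> (((p2 -> p2) | ((p1 <-> p2) -> p3)) -> (p3 | ((p1 -> p1) -> p3)))) | (((p1 | ((p2 <-> p1) -> p1)) <-> ((p1 -> (p2 | p1)) | ((p1 -> p1) -> ~p2))) -> ((p3 -> (p1 -> p1)) -> (((p2 <-> p1) | (p3 -> p3)) | ~p1))) = 1 | 1 = 1

1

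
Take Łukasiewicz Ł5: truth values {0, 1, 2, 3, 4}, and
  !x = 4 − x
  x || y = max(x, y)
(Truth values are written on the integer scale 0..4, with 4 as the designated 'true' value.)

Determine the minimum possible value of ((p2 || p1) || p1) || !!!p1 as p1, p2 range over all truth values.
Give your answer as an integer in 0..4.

2

Take p1 = 2, p2 = 0:
p2 || p1 = 0 || 2 = 2
(p2 || p1) || p1 = 2 || 2 = 2
!p1 = !2 = 2
!!p1 = !2 = 2
!!!p1 = !2 = 2
((p2 || p1) || p1) || !!!p1 = 2 || 2 = 2
No assignment yields a value below 2, so this is the minimum.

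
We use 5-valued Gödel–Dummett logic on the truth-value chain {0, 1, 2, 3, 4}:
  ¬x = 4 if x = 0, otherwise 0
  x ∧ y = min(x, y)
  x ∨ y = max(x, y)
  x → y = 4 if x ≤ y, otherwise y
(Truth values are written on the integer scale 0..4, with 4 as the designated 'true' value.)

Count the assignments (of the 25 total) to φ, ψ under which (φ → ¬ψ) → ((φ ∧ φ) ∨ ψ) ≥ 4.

value 4: 18 assignments (counts)
value 3: 2 assignments
value 2: 2 assignments
value 1: 2 assignments
value 0: 1 assignment
So 18 of the 25 assignments meet the threshold.

18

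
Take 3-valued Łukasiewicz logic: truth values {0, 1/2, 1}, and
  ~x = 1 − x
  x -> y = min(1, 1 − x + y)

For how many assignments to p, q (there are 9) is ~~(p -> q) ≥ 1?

6

p = 0, q = 0 ↦ 1  ≥
p = 0, q = 1/2 ↦ 1  ≥
p = 0, q = 1 ↦ 1  ≥
p = 1/2, q = 0 ↦ 1/2  <
p = 1/2, q = 1/2 ↦ 1  ≥
p = 1/2, q = 1 ↦ 1  ≥
p = 1, q = 0 ↦ 0  <
p = 1, q = 1/2 ↦ 1/2  <
p = 1, q = 1 ↦ 1  ≥
So 6 of the 9 assignments meet the threshold.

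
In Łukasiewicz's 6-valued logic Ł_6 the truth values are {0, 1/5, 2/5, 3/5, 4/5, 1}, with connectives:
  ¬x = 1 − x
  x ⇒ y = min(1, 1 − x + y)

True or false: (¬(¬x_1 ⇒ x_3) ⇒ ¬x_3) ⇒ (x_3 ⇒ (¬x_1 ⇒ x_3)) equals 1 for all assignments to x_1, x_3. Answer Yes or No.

Yes

At x_1 = 1, x_3 = 4/5, for instance:
¬x_1 = ¬1 = 0
¬x_1 ⇒ x_3 = 0 ⇒ 4/5 = 1
¬(¬x_1 ⇒ x_3) = ¬1 = 0
¬x_3 = ¬4/5 = 1/5
¬(¬x_1 ⇒ x_3) ⇒ ¬x_3 = 0 ⇒ 1/5 = 1
x_3 ⇒ (¬x_1 ⇒ x_3) = 4/5 ⇒ 1 = 1
(¬(¬x_1 ⇒ x_3) ⇒ ¬x_3) ⇒ (x_3 ⇒ (¬x_1 ⇒ x_3)) = 1 ⇒ 1 = 1
and checking the remaining 35 assignments likewise gives ≥ 1 in every case.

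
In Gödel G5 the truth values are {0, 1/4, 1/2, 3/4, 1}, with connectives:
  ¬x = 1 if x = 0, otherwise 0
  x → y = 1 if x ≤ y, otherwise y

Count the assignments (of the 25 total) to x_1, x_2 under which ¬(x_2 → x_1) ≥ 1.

value 1: 4 assignments (counts)
value 0: 21 assignments
So 4 of the 25 assignments meet the threshold.

4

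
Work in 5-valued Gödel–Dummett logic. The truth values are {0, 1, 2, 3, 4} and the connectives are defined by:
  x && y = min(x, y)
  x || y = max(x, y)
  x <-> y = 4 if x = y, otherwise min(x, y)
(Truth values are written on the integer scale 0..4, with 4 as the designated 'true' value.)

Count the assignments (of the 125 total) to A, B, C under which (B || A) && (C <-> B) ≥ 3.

26

value 4: 9 assignments (counts)
value 3: 17 assignments (counts)
value 2: 25 assignments
value 1: 33 assignments
value 0: 41 assignments
So 26 of the 125 assignments meet the threshold.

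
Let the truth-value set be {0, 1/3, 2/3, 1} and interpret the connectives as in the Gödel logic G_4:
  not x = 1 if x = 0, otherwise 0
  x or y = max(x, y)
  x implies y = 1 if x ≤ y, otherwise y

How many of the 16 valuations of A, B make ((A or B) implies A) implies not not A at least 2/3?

A = 0, B = 0 ↦ 0  <
A = 0, B = 1/3 ↦ 1  ≥
A = 0, B = 2/3 ↦ 1  ≥
A = 0, B = 1 ↦ 1  ≥
A = 1/3, B = 0 ↦ 1  ≥
A = 1/3, B = 1/3 ↦ 1  ≥
A = 1/3, B = 2/3 ↦ 1  ≥
A = 1/3, B = 1 ↦ 1  ≥
A = 2/3, B = 0 ↦ 1  ≥
A = 2/3, B = 1/3 ↦ 1  ≥
A = 2/3, B = 2/3 ↦ 1  ≥
A = 2/3, B = 1 ↦ 1  ≥
A = 1, B = 0 ↦ 1  ≥
A = 1, B = 1/3 ↦ 1  ≥
A = 1, B = 2/3 ↦ 1  ≥
A = 1, B = 1 ↦ 1  ≥
So 15 of the 16 assignments meet the threshold.

15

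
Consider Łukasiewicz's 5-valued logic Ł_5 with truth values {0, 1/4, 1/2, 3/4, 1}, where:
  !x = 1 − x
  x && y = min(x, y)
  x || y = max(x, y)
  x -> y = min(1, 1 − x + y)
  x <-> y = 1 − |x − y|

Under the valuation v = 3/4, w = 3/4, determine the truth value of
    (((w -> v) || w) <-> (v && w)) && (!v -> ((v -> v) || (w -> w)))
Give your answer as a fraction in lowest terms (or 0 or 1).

3/4

w -> v = 3/4 -> 3/4 = 1
(w -> v) || w = 1 || 3/4 = 1
v && w = 3/4 && 3/4 = 3/4
((w -> v) || w) <-> (v && w) = 1 <-> 3/4 = 3/4
!v = !3/4 = 1/4
v -> v = 3/4 -> 3/4 = 1
w -> w = 3/4 -> 3/4 = 1
(v -> v) || (w -> w) = 1 || 1 = 1
!v -> ((v -> v) || (w -> w)) = 1/4 -> 1 = 1
(((w -> v) || w) <-> (v && w)) && (!v -> ((v -> v) || (w -> w))) = 3/4 && 1 = 3/4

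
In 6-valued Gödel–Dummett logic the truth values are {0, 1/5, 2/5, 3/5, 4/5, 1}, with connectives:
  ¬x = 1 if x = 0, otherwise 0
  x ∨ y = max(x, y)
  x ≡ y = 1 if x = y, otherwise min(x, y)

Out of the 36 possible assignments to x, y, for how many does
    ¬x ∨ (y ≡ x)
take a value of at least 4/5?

value 1: 11 assignments (counts)
value 4/5: 2 assignments (counts)
value 3/5: 4 assignments
value 2/5: 6 assignments
value 1/5: 8 assignments
value 0: 5 assignments
So 13 of the 36 assignments meet the threshold.

13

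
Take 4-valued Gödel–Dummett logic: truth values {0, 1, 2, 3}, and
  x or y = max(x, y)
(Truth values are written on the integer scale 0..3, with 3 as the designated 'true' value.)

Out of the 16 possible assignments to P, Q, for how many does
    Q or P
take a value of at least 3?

7

P = 0, Q = 0 ↦ 0  <
P = 0, Q = 1 ↦ 1  <
P = 0, Q = 2 ↦ 2  <
P = 0, Q = 3 ↦ 3  ≥
P = 1, Q = 0 ↦ 1  <
P = 1, Q = 1 ↦ 1  <
P = 1, Q = 2 ↦ 2  <
P = 1, Q = 3 ↦ 3  ≥
P = 2, Q = 0 ↦ 2  <
P = 2, Q = 1 ↦ 2  <
P = 2, Q = 2 ↦ 2  <
P = 2, Q = 3 ↦ 3  ≥
P = 3, Q = 0 ↦ 3  ≥
P = 3, Q = 1 ↦ 3  ≥
P = 3, Q = 2 ↦ 3  ≥
P = 3, Q = 3 ↦ 3  ≥
So 7 of the 16 assignments meet the threshold.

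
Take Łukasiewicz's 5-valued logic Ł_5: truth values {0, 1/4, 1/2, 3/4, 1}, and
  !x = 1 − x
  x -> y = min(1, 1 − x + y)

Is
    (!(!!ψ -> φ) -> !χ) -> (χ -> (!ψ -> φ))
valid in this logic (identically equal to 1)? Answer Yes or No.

Counterexample: take φ = 0, ψ = 0, χ = 1/4.
!ψ = !0 = 1
!!ψ = !1 = 0
!!ψ -> φ = 0 -> 0 = 1
!(!!ψ -> φ) = !1 = 0
!χ = !1/4 = 3/4
!(!!ψ -> φ) -> !χ = 0 -> 3/4 = 1
!ψ = !0 = 1
!ψ -> φ = 1 -> 0 = 0
χ -> (!ψ -> φ) = 1/4 -> 0 = 3/4
(!(!!ψ -> φ) -> !χ) -> (χ -> (!ψ -> φ)) = 1 -> 3/4 = 3/4
This gives 3/4 ≠ 1.

No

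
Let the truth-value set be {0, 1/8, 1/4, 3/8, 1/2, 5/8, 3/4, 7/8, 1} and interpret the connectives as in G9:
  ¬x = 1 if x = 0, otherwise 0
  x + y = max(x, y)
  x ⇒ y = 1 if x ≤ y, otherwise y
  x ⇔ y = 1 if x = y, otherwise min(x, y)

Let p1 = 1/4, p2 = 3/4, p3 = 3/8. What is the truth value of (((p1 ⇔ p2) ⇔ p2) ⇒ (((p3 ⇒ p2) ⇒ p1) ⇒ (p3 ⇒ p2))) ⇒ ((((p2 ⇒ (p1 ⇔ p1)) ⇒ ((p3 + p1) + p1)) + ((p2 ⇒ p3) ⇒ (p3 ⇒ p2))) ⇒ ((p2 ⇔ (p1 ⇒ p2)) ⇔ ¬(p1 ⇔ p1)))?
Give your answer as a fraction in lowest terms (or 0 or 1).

0

p1 ⇔ p2 = 1/4 ⇔ 3/4 = 1/4
(p1 ⇔ p2) ⇔ p2 = 1/4 ⇔ 3/4 = 1/4
p3 ⇒ p2 = 3/8 ⇒ 3/4 = 1
(p3 ⇒ p2) ⇒ p1 = 1 ⇒ 1/4 = 1/4
p3 ⇒ p2 = 3/8 ⇒ 3/4 = 1
((p3 ⇒ p2) ⇒ p1) ⇒ (p3 ⇒ p2) = 1/4 ⇒ 1 = 1
((p1 ⇔ p2) ⇔ p2) ⇒ (((p3 ⇒ p2) ⇒ p1) ⇒ (p3 ⇒ p2)) = 1/4 ⇒ 1 = 1
p1 ⇔ p1 = 1/4 ⇔ 1/4 = 1
p2 ⇒ (p1 ⇔ p1) = 3/4 ⇒ 1 = 1
p3 + p1 = 3/8 + 1/4 = 3/8
(p3 + p1) + p1 = 3/8 + 1/4 = 3/8
(p2 ⇒ (p1 ⇔ p1)) ⇒ ((p3 + p1) + p1) = 1 ⇒ 3/8 = 3/8
p2 ⇒ p3 = 3/4 ⇒ 3/8 = 3/8
p3 ⇒ p2 = 3/8 ⇒ 3/4 = 1
(p2 ⇒ p3) ⇒ (p3 ⇒ p2) = 3/8 ⇒ 1 = 1
((p2 ⇒ (p1 ⇔ p1)) ⇒ ((p3 + p1) + p1)) + ((p2 ⇒ p3) ⇒ (p3 ⇒ p2)) = 3/8 + 1 = 1
p1 ⇒ p2 = 1/4 ⇒ 3/4 = 1
p2 ⇔ (p1 ⇒ p2) = 3/4 ⇔ 1 = 3/4
p1 ⇔ p1 = 1/4 ⇔ 1/4 = 1
¬(p1 ⇔ p1) = ¬1 = 0
(p2 ⇔ (p1 ⇒ p2)) ⇔ ¬(p1 ⇔ p1) = 3/4 ⇔ 0 = 0
(((p2 ⇒ (p1 ⇔ p1)) ⇒ ((p3 + p1) + p1)) + ((p2 ⇒ p3) ⇒ (p3 ⇒ p2))) ⇒ ((p2 ⇔ (p1 ⇒ p2)) ⇔ ¬(p1 ⇔ p1)) = 1 ⇒ 0 = 0
(((p1 ⇔ p2) ⇔ p2) ⇒ (((p3 ⇒ p2) ⇒ p1) ⇒ (p3 ⇒ p2))) ⇒ ((((p2 ⇒ (p1 ⇔ p1)) ⇒ ((p3 + p1) + p1)) + ((p2 ⇒ p3) ⇒ (p3 ⇒ p2))) ⇒ ((p2 ⇔ (p1 ⇒ p2)) ⇔ ¬(p1 ⇔ p1))) = 1 ⇒ 0 = 0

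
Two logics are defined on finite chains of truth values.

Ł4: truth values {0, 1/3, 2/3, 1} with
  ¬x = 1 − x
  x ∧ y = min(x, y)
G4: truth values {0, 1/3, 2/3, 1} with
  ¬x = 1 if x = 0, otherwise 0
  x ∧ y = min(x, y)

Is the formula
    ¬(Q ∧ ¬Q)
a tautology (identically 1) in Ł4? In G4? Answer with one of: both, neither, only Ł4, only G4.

only G4

In Ł4: at Q = 1/3 the value is 2/3 — not a tautology.
In G4: every assignment gives 1 — tautology.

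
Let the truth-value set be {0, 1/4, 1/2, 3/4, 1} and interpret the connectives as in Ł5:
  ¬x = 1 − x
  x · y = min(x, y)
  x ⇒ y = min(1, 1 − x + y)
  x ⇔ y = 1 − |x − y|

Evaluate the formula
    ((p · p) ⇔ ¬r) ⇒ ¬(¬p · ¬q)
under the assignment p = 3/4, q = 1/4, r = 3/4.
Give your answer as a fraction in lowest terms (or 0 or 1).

p · p = 3/4 · 3/4 = 3/4
¬r = ¬3/4 = 1/4
(p · p) ⇔ ¬r = 3/4 ⇔ 1/4 = 1/2
¬p = ¬3/4 = 1/4
¬q = ¬1/4 = 3/4
¬p · ¬q = 1/4 · 3/4 = 1/4
¬(¬p · ¬q) = ¬1/4 = 3/4
((p · p) ⇔ ¬r) ⇒ ¬(¬p · ¬q) = 1/2 ⇒ 3/4 = 1

1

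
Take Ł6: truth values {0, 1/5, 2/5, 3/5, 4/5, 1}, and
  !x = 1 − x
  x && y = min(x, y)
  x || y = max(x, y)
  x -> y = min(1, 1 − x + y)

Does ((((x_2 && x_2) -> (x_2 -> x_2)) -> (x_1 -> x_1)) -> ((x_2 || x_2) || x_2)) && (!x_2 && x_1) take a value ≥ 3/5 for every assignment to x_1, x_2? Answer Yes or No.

Counterexample: take x_1 = 0, x_2 = 0.
x_2 && x_2 = 0 && 0 = 0
x_2 -> x_2 = 0 -> 0 = 1
(x_2 && x_2) -> (x_2 -> x_2) = 0 -> 1 = 1
x_1 -> x_1 = 0 -> 0 = 1
((x_2 && x_2) -> (x_2 -> x_2)) -> (x_1 -> x_1) = 1 -> 1 = 1
x_2 || x_2 = 0 || 0 = 0
(x_2 || x_2) || x_2 = 0 || 0 = 0
(((x_2 && x_2) -> (x_2 -> x_2)) -> (x_1 -> x_1)) -> ((x_2 || x_2) || x_2) = 1 -> 0 = 0
!x_2 = !0 = 1
!x_2 && x_1 = 1 && 0 = 0
((((x_2 && x_2) -> (x_2 -> x_2)) -> (x_1 -> x_1)) -> ((x_2 || x_2) || x_2)) && (!x_2 && x_1) = 0 && 0 = 0
This gives 0, which is below 3/5.

No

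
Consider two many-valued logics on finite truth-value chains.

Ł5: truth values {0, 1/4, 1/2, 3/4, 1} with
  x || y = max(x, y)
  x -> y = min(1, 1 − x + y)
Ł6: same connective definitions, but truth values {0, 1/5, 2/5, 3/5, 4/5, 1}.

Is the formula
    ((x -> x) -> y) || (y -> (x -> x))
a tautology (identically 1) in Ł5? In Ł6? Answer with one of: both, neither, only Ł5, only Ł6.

both

In Ł5: every assignment gives 1 — tautology.
In Ł6: every assignment gives 1 — tautology.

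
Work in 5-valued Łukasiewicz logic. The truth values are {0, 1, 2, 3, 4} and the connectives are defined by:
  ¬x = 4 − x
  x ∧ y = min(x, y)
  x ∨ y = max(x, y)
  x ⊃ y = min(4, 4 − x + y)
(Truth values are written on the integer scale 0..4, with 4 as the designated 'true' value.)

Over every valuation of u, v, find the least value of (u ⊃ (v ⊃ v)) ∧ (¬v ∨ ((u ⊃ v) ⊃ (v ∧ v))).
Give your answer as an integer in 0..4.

2

Take u = 0, v = 2:
v ⊃ v = 2 ⊃ 2 = 4
u ⊃ (v ⊃ v) = 0 ⊃ 4 = 4
¬v = ¬2 = 2
u ⊃ v = 0 ⊃ 2 = 4
v ∧ v = 2 ∧ 2 = 2
(u ⊃ v) ⊃ (v ∧ v) = 4 ⊃ 2 = 2
¬v ∨ ((u ⊃ v) ⊃ (v ∧ v)) = 2 ∨ 2 = 2
(u ⊃ (v ⊃ v)) ∧ (¬v ∨ ((u ⊃ v) ⊃ (v ∧ v))) = 4 ∧ 2 = 2
No assignment yields a value below 2, so this is the minimum.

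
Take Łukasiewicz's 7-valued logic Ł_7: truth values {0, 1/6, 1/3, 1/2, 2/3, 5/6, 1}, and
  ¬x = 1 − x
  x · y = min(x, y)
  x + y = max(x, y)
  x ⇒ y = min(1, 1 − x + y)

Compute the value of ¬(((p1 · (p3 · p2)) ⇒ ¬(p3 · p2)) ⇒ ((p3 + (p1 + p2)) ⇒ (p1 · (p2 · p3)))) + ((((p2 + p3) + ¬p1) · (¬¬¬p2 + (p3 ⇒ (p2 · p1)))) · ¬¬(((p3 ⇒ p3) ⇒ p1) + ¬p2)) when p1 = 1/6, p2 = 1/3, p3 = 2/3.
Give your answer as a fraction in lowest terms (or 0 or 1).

p3 · p2 = 2/3 · 1/3 = 1/3
p1 · (p3 · p2) = 1/6 · 1/3 = 1/6
p3 · p2 = 2/3 · 1/3 = 1/3
¬(p3 · p2) = ¬1/3 = 2/3
(p1 · (p3 · p2)) ⇒ ¬(p3 · p2) = 1/6 ⇒ 2/3 = 1
p1 + p2 = 1/6 + 1/3 = 1/3
p3 + (p1 + p2) = 2/3 + 1/3 = 2/3
p2 · p3 = 1/3 · 2/3 = 1/3
p1 · (p2 · p3) = 1/6 · 1/3 = 1/6
(p3 + (p1 + p2)) ⇒ (p1 · (p2 · p3)) = 2/3 ⇒ 1/6 = 1/2
((p1 · (p3 · p2)) ⇒ ¬(p3 · p2)) ⇒ ((p3 + (p1 + p2)) ⇒ (p1 · (p2 · p3))) = 1 ⇒ 1/2 = 1/2
¬(((p1 · (p3 · p2)) ⇒ ¬(p3 · p2)) ⇒ ((p3 + (p1 + p2)) ⇒ (p1 · (p2 · p3)))) = ¬1/2 = 1/2
p2 + p3 = 1/3 + 2/3 = 2/3
¬p1 = ¬1/6 = 5/6
(p2 + p3) + ¬p1 = 2/3 + 5/6 = 5/6
¬p2 = ¬1/3 = 2/3
¬¬p2 = ¬2/3 = 1/3
¬¬¬p2 = ¬1/3 = 2/3
p2 · p1 = 1/3 · 1/6 = 1/6
p3 ⇒ (p2 · p1) = 2/3 ⇒ 1/6 = 1/2
¬¬¬p2 + (p3 ⇒ (p2 · p1)) = 2/3 + 1/2 = 2/3
((p2 + p3) + ¬p1) · (¬¬¬p2 + (p3 ⇒ (p2 · p1))) = 5/6 · 2/3 = 2/3
p3 ⇒ p3 = 2/3 ⇒ 2/3 = 1
(p3 ⇒ p3) ⇒ p1 = 1 ⇒ 1/6 = 1/6
¬p2 = ¬1/3 = 2/3
((p3 ⇒ p3) ⇒ p1) + ¬p2 = 1/6 + 2/3 = 2/3
¬(((p3 ⇒ p3) ⇒ p1) + ¬p2) = ¬2/3 = 1/3
¬¬(((p3 ⇒ p3) ⇒ p1) + ¬p2) = ¬1/3 = 2/3
(((p2 + p3) + ¬p1) · (¬¬¬p2 + (p3 ⇒ (p2 · p1)))) · ¬¬(((p3 ⇒ p3) ⇒ p1) + ¬p2) = 2/3 · 2/3 = 2/3
¬(((p1 · (p3 · p2)) ⇒ ¬(p3 · p2)) ⇒ ((p3 + (p1 + p2)) ⇒ (p1 · (p2 · p3)))) + ((((p2 + p3) + ¬p1) · (¬¬¬p2 + (p3 ⇒ (p2 · p1)))) · ¬¬(((p3 ⇒ p3) ⇒ p1) + ¬p2)) = 1/2 + 2/3 = 2/3

2/3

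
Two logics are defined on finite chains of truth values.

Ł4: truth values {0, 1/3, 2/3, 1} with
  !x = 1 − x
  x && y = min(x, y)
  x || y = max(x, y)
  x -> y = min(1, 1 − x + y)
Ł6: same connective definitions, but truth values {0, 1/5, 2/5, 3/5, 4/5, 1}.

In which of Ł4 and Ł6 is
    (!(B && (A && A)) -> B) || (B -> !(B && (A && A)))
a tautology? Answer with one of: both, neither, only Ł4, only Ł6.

both

In Ł4: every assignment gives 1 — tautology.
In Ł6: every assignment gives 1 — tautology.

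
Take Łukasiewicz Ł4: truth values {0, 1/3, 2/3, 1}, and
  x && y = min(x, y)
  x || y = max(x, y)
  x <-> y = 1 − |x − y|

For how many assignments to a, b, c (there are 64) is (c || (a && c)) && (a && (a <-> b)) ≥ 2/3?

value 1: 1 assignment (counts)
value 2/3: 9 assignments (counts)
value 1/3: 23 assignments
value 0: 31 assignments
So 10 of the 64 assignments meet the threshold.

10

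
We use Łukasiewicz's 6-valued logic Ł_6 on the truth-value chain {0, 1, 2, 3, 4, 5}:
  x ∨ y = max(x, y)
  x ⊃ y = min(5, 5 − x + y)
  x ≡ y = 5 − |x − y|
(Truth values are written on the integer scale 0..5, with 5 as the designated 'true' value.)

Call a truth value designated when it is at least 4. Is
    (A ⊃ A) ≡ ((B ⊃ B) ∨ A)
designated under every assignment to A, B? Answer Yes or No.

At A = 4, B = 4, for instance:
A ⊃ A = 4 ⊃ 4 = 5
B ⊃ B = 4 ⊃ 4 = 5
(B ⊃ B) ∨ A = 5 ∨ 4 = 5
(A ⊃ A) ≡ ((B ⊃ B) ∨ A) = 5 ≡ 5 = 5
and checking the remaining 35 assignments likewise gives ≥ 4 in every case.

Yes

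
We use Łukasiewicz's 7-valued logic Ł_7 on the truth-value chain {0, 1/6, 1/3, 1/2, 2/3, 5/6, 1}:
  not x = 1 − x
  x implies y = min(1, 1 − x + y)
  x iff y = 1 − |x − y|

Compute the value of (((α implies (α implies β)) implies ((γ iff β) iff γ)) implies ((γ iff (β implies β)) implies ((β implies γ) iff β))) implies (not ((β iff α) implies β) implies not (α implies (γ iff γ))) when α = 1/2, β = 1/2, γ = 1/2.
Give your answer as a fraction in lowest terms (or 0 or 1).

α implies β = 1/2 implies 1/2 = 1
α implies (α implies β) = 1/2 implies 1 = 1
γ iff β = 1/2 iff 1/2 = 1
(γ iff β) iff γ = 1 iff 1/2 = 1/2
(α implies (α implies β)) implies ((γ iff β) iff γ) = 1 implies 1/2 = 1/2
β implies β = 1/2 implies 1/2 = 1
γ iff (β implies β) = 1/2 iff 1 = 1/2
β implies γ = 1/2 implies 1/2 = 1
(β implies γ) iff β = 1 iff 1/2 = 1/2
(γ iff (β implies β)) implies ((β implies γ) iff β) = 1/2 implies 1/2 = 1
((α implies (α implies β)) implies ((γ iff β) iff γ)) implies ((γ iff (β implies β)) implies ((β implies γ) iff β)) = 1/2 implies 1 = 1
β iff α = 1/2 iff 1/2 = 1
(β iff α) implies β = 1 implies 1/2 = 1/2
not ((β iff α) implies β) = not 1/2 = 1/2
γ iff γ = 1/2 iff 1/2 = 1
α implies (γ iff γ) = 1/2 implies 1 = 1
not (α implies (γ iff γ)) = not 1 = 0
not ((β iff α) implies β) implies not (α implies (γ iff γ)) = 1/2 implies 0 = 1/2
(((α implies (α implies β)) implies ((γ iff β) iff γ)) implies ((γ iff (β implies β)) implies ((β implies γ) iff β))) implies (not ((β iff α) implies β) implies not (α implies (γ iff γ))) = 1 implies 1/2 = 1/2

1/2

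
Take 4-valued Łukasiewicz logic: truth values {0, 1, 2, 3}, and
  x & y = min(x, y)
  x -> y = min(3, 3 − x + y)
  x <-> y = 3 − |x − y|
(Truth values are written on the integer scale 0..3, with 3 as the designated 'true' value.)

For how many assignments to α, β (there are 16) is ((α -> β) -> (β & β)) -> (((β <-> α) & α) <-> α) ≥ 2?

α = 0, β = 0 ↦ 3  ≥
α = 0, β = 1 ↦ 3  ≥
α = 0, β = 2 ↦ 3  ≥
α = 0, β = 3 ↦ 3  ≥
α = 1, β = 0 ↦ 3  ≥
α = 1, β = 1 ↦ 3  ≥
α = 1, β = 2 ↦ 3  ≥
α = 1, β = 3 ↦ 3  ≥
α = 2, β = 0 ↦ 3  ≥
α = 2, β = 1 ↦ 3  ≥
α = 2, β = 2 ↦ 3  ≥
α = 2, β = 3 ↦ 3  ≥
α = 3, β = 0 ↦ 0  <
α = 3, β = 1 ↦ 1  <
α = 3, β = 2 ↦ 2  ≥
α = 3, β = 3 ↦ 3  ≥
So 14 of the 16 assignments meet the threshold.

14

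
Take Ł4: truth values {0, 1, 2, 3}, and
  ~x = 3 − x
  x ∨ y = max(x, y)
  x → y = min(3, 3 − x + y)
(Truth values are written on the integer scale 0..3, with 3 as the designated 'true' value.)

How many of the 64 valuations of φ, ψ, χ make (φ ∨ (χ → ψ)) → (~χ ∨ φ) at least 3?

41

value 3: 41 assignments (counts)
value 2: 16 assignments
value 1: 6 assignments
value 0: 1 assignment
So 41 of the 64 assignments meet the threshold.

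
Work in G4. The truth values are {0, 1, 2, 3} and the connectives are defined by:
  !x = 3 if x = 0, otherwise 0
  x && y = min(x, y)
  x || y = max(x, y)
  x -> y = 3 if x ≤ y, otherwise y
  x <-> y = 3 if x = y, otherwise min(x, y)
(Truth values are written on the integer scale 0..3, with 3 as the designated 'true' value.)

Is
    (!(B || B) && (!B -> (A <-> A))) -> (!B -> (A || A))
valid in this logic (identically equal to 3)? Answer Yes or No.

No

Counterexample: take A = 0, B = 0.
B || B = 0 || 0 = 0
!(B || B) = !0 = 3
!B = !0 = 3
A <-> A = 0 <-> 0 = 3
!B -> (A <-> A) = 3 -> 3 = 3
!(B || B) && (!B -> (A <-> A)) = 3 && 3 = 3
!B = !0 = 3
A || A = 0 || 0 = 0
!B -> (A || A) = 3 -> 0 = 0
(!(B || B) && (!B -> (A <-> A))) -> (!B -> (A || A)) = 3 -> 0 = 0
This gives 0 ≠ 3.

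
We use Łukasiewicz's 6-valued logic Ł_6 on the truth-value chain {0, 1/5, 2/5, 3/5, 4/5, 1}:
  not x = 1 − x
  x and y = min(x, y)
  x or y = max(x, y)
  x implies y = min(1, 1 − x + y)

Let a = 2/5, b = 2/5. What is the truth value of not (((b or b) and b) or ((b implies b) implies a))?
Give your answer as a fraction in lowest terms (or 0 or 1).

b or b = 2/5 or 2/5 = 2/5
(b or b) and b = 2/5 and 2/5 = 2/5
b implies b = 2/5 implies 2/5 = 1
(b implies b) implies a = 1 implies 2/5 = 2/5
((b or b) and b) or ((b implies b) implies a) = 2/5 or 2/5 = 2/5
not (((b or b) and b) or ((b implies b) implies a)) = not 2/5 = 3/5

3/5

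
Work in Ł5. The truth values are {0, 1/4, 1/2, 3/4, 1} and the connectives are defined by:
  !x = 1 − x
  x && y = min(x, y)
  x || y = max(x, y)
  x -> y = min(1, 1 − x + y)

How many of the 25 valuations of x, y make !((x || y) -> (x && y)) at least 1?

value 1: 2 assignments (counts)
value 3/4: 4 assignments
value 1/2: 6 assignments
value 1/4: 8 assignments
value 0: 5 assignments
So 2 of the 25 assignments meet the threshold.

2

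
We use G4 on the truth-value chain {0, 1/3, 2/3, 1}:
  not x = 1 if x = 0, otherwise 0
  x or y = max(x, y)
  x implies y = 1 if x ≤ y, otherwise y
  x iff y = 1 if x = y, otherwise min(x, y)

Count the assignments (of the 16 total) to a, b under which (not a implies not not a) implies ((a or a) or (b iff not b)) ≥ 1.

8

a = 0, b = 0 ↦ 1  ≥
a = 0, b = 1/3 ↦ 1  ≥
a = 0, b = 2/3 ↦ 1  ≥
a = 0, b = 1 ↦ 1  ≥
a = 1/3, b = 0 ↦ 1/3  <
a = 1/3, b = 1/3 ↦ 1/3  <
a = 1/3, b = 2/3 ↦ 1/3  <
a = 1/3, b = 1 ↦ 1/3  <
a = 2/3, b = 0 ↦ 2/3  <
a = 2/3, b = 1/3 ↦ 2/3  <
a = 2/3, b = 2/3 ↦ 2/3  <
a = 2/3, b = 1 ↦ 2/3  <
a = 1, b = 0 ↦ 1  ≥
a = 1, b = 1/3 ↦ 1  ≥
a = 1, b = 2/3 ↦ 1  ≥
a = 1, b = 1 ↦ 1  ≥
So 8 of the 16 assignments meet the threshold.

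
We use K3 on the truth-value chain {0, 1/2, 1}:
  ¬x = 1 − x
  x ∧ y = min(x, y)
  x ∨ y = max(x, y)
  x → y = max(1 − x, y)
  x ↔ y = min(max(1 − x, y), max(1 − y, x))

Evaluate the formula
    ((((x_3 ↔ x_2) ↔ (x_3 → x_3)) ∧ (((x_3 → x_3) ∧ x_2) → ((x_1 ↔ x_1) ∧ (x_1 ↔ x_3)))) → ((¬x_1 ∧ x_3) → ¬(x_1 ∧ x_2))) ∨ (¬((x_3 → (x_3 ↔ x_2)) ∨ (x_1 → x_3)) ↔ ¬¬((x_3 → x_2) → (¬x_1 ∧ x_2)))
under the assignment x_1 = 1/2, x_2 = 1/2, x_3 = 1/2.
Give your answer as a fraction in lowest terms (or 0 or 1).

1/2

x_3 ↔ x_2 = 1/2 ↔ 1/2 = 1/2
x_3 → x_3 = 1/2 → 1/2 = 1/2
(x_3 ↔ x_2) ↔ (x_3 → x_3) = 1/2 ↔ 1/2 = 1/2
x_3 → x_3 = 1/2 → 1/2 = 1/2
(x_3 → x_3) ∧ x_2 = 1/2 ∧ 1/2 = 1/2
x_1 ↔ x_1 = 1/2 ↔ 1/2 = 1/2
x_1 ↔ x_3 = 1/2 ↔ 1/2 = 1/2
(x_1 ↔ x_1) ∧ (x_1 ↔ x_3) = 1/2 ∧ 1/2 = 1/2
((x_3 → x_3) ∧ x_2) → ((x_1 ↔ x_1) ∧ (x_1 ↔ x_3)) = 1/2 → 1/2 = 1/2
((x_3 ↔ x_2) ↔ (x_3 → x_3)) ∧ (((x_3 → x_3) ∧ x_2) → ((x_1 ↔ x_1) ∧ (x_1 ↔ x_3))) = 1/2 ∧ 1/2 = 1/2
¬x_1 = ¬1/2 = 1/2
¬x_1 ∧ x_3 = 1/2 ∧ 1/2 = 1/2
x_1 ∧ x_2 = 1/2 ∧ 1/2 = 1/2
¬(x_1 ∧ x_2) = ¬1/2 = 1/2
(¬x_1 ∧ x_3) → ¬(x_1 ∧ x_2) = 1/2 → 1/2 = 1/2
(((x_3 ↔ x_2) ↔ (x_3 → x_3)) ∧ (((x_3 → x_3) ∧ x_2) → ((x_1 ↔ x_1) ∧ (x_1 ↔ x_3)))) → ((¬x_1 ∧ x_3) → ¬(x_1 ∧ x_2)) = 1/2 → 1/2 = 1/2
x_3 ↔ x_2 = 1/2 ↔ 1/2 = 1/2
x_3 → (x_3 ↔ x_2) = 1/2 → 1/2 = 1/2
x_1 → x_3 = 1/2 → 1/2 = 1/2
(x_3 → (x_3 ↔ x_2)) ∨ (x_1 → x_3) = 1/2 ∨ 1/2 = 1/2
¬((x_3 → (x_3 ↔ x_2)) ∨ (x_1 → x_3)) = ¬1/2 = 1/2
x_3 → x_2 = 1/2 → 1/2 = 1/2
¬x_1 = ¬1/2 = 1/2
¬x_1 ∧ x_2 = 1/2 ∧ 1/2 = 1/2
(x_3 → x_2) → (¬x_1 ∧ x_2) = 1/2 → 1/2 = 1/2
¬((x_3 → x_2) → (¬x_1 ∧ x_2)) = ¬1/2 = 1/2
¬¬((x_3 → x_2) → (¬x_1 ∧ x_2)) = ¬1/2 = 1/2
¬((x_3 → (x_3 ↔ x_2)) ∨ (x_1 → x_3)) ↔ ¬¬((x_3 → x_2) → (¬x_1 ∧ x_2)) = 1/2 ↔ 1/2 = 1/2
((((x_3 ↔ x_2) ↔ (x_3 → x_3)) ∧ (((x_3 → x_3) ∧ x_2) → ((x_1 ↔ x_1) ∧ (x_1 ↔ x_3)))) → ((¬x_1 ∧ x_3) → ¬(x_1 ∧ x_2))) ∨ (¬((x_3 → (x_3 ↔ x_2)) ∨ (x_1 → x_3)) ↔ ¬¬((x_3 → x_2) → (¬x_1 ∧ x_2))) = 1/2 ∨ 1/2 = 1/2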